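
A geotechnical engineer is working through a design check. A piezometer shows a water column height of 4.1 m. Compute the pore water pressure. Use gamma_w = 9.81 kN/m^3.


Using u = gamma_w * h_w
u = 9.81 * 4.1
u = 40.22 kPa


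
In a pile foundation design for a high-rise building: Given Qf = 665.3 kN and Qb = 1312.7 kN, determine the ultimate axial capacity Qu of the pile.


Using Qu = Qf + Qb
Qu = 665.3 + 1312.7
Qu = 1978.0 kN


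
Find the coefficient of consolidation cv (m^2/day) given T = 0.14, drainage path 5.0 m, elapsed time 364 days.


Result: 0.00962 m^2/day

Derivation:
Using cv = T * H_dr^2 / t
H_dr^2 = 5.0^2 = 25.0
cv = 0.14 * 25.0 / 364
cv = 0.00962 m^2/day


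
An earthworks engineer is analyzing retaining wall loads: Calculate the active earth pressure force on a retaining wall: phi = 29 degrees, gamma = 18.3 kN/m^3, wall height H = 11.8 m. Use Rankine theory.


Compute active earth pressure coefficient:
Ka = tan^2(45 - phi/2) = tan^2(30.5) = 0.346974
Compute active force:
Pa = 0.5 * Ka * gamma * H^2
Pa = 0.5 * 0.346974 * 18.3 * 11.8^2
Pa = 442.06 kN/m


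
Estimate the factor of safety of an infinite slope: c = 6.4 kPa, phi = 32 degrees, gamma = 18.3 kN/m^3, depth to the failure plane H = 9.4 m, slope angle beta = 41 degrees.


Result: 0.794

Derivation:
Using Fs = c / (gamma*H*sin(beta)*cos(beta)) + tan(phi)/tan(beta)
Cohesion contribution = 6.4 / (18.3*9.4*sin(41)*cos(41))
Cohesion contribution = 0.0751412
Friction contribution = tan(32)/tan(41) = 0.71883
Fs = 0.0751412 + 0.71883
Fs = 0.794


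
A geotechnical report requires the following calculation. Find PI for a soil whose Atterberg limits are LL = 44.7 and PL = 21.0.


Result: 23.7

Derivation:
Using PI = LL - PL
PI = 44.7 - 21.0
PI = 23.7


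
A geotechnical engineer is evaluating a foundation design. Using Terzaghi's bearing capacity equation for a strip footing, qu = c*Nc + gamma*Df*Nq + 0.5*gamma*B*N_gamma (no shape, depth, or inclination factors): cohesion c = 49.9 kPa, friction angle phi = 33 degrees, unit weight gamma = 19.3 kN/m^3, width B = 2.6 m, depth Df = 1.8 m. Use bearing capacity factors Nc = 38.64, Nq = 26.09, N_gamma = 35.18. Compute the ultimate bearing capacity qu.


Compute qu = c*Nc + gamma*Df*Nq + 0.5*gamma*B*N_gamma
Term 1: 49.9 * 38.64 = 1928.136
Term 2: 19.3 * 1.8 * 26.09 = 906.3666
Term 3: 0.5 * 19.3 * 2.6 * 35.18 = 882.6662
qu = 1928.136 + 906.3666 + 882.6662
qu = 3717.17 kPa


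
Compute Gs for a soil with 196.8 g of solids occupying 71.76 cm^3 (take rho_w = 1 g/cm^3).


Using Gs = m_s / (V_s * rho_w)
Since rho_w = 1 g/cm^3:
Gs = 196.8 / 71.76
Gs = 2.742


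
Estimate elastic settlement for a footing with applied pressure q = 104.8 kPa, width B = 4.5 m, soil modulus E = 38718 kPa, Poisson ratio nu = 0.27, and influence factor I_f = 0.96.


Using Se = q * B * (1 - nu^2) * I_f / E
1 - nu^2 = 1 - 0.27^2 = 0.9271
Se = 104.8 * 4.5 * 0.9271 * 0.96 / 38718
Se = 0.010841 m
Convert to mm: Se = 0.010841 * 1000 = 10.841 mm


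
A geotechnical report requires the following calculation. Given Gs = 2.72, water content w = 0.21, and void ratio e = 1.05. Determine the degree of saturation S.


Using S = Gs * w / e
S = 2.72 * 0.21 / 1.05
S = 0.544


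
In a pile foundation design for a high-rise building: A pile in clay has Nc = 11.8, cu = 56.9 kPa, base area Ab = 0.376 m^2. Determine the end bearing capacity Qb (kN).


Result: 252.45 kN

Derivation:
Using Qb = Nc * cu * Ab
Qb = 11.8 * 56.9 * 0.376
Qb = 252.45 kN


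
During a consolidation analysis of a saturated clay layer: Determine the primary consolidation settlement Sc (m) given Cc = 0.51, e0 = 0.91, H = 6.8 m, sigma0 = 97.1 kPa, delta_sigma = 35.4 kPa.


Using Sc = Cc * H / (1 + e0) * log10((sigma0 + delta_sigma) / sigma0)
Stress ratio = (97.1 + 35.4) / 97.1 = 1.36457
log10(1.36457) = 0.134997
Cc * H / (1 + e0) = 0.51 * 6.8 / (1 + 0.91) = 1.81571
Sc = 1.81571 * 0.134997
Sc = 0.2451 m


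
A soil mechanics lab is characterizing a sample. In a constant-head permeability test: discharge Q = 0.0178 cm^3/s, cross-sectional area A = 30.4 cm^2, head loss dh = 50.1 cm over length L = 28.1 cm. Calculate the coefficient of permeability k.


Result: 0.000328 cm/s

Derivation:
Compute hydraulic gradient:
i = dh / L = 50.1 / 28.1 = 1.78292
Then apply Darcy's law:
k = Q / (A * i)
k = 0.0178 / (30.4 * 1.78292)
k = 0.0178 / 54.2007
k = 0.000328 cm/s


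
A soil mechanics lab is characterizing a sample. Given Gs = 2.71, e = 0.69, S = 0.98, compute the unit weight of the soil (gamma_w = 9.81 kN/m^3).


Using gamma = gamma_w * (Gs + S*e) / (1 + e)
Numerator: Gs + S*e = 2.71 + 0.98*0.69 = 3.3862
Denominator: 1 + e = 1 + 0.69 = 1.69
gamma = 9.81 * 3.3862 / 1.69
gamma = 19.656 kN/m^3


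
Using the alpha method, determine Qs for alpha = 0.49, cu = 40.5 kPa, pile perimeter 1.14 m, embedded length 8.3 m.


Using Qs = alpha * cu * perimeter * L
Qs = 0.49 * 40.5 * 1.14 * 8.3
Qs = 187.77 kN


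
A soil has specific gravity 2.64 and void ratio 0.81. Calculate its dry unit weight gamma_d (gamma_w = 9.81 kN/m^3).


Using gamma_d = Gs * gamma_w / (1 + e)
gamma_d = 2.64 * 9.81 / (1 + 0.81)
gamma_d = 2.64 * 9.81 / 1.81
gamma_d = 14.309 kN/m^3


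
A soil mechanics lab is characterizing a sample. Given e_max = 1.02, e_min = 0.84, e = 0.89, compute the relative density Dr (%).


Using Dr = (e_max - e) / (e_max - e_min) * 100
e_max - e = 1.02 - 0.89 = 0.13
e_max - e_min = 1.02 - 0.84 = 0.18
Dr = 0.13 / 0.18 * 100
Dr = 72.22 %


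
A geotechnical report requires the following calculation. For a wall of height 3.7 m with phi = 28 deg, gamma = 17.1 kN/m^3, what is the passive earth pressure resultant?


Result: 324.21 kN/m

Derivation:
Compute passive earth pressure coefficient:
Kp = tan^2(45 + phi/2) = tan^2(59.0) = 2.769826
Compute passive force:
Pp = 0.5 * Kp * gamma * H^2
Pp = 0.5 * 2.769826 * 17.1 * 3.7^2
Pp = 324.21 kN/m


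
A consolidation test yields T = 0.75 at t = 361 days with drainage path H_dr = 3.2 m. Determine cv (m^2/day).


Using cv = T * H_dr^2 / t
H_dr^2 = 3.2^2 = 10.24
cv = 0.75 * 10.24 / 361
cv = 0.02127 m^2/day


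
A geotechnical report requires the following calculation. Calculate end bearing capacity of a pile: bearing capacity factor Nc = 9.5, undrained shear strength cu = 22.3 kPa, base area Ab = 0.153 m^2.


Result: 32.41 kN

Derivation:
Using Qb = Nc * cu * Ab
Qb = 9.5 * 22.3 * 0.153
Qb = 32.41 kN


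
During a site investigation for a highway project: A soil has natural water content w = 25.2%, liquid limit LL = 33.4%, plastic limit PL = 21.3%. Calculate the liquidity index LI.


First compute the plasticity index:
PI = LL - PL = 33.4 - 21.3 = 12.1
Then compute the liquidity index:
LI = (w - PL) / PI
LI = (25.2 - 21.3) / 12.1
LI = 0.322


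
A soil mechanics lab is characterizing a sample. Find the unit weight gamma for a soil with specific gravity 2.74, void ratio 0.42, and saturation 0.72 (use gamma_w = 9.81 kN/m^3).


Result: 21.018 kN/m^3

Derivation:
Using gamma = gamma_w * (Gs + S*e) / (1 + e)
Numerator: Gs + S*e = 2.74 + 0.72*0.42 = 3.0424
Denominator: 1 + e = 1 + 0.42 = 1.42
gamma = 9.81 * 3.0424 / 1.42
gamma = 21.018 kN/m^3


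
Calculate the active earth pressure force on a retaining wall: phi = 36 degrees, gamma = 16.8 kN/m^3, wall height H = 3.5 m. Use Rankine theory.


Compute active earth pressure coefficient:
Ka = tan^2(45 - phi/2) = tan^2(27.0) = 0.259616
Compute active force:
Pa = 0.5 * Ka * gamma * H^2
Pa = 0.5 * 0.259616 * 16.8 * 3.5^2
Pa = 26.71 kN/m


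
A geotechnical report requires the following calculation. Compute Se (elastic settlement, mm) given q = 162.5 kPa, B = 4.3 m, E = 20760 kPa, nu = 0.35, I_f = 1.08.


Using Se = q * B * (1 - nu^2) * I_f / E
1 - nu^2 = 1 - 0.35^2 = 0.8775
Se = 162.5 * 4.3 * 0.8775 * 1.08 / 20760
Se = 0.031898 m
Convert to mm: Se = 0.031898 * 1000 = 31.898 mm


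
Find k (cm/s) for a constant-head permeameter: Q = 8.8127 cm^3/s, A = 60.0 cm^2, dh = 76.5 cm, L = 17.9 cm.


Compute hydraulic gradient:
i = dh / L = 76.5 / 17.9 = 4.27374
Then apply Darcy's law:
k = Q / (A * i)
k = 8.8127 / (60.0 * 4.27374)
k = 8.8127 / 256.425
k = 0.034368 cm/s


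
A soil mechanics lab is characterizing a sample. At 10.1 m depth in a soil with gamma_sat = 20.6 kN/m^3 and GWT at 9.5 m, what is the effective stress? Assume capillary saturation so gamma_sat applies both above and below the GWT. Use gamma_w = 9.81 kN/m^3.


Total stress = gamma_sat * depth
sigma = 20.6 * 10.1 = 208.06 kPa
Pore water pressure u = gamma_w * (depth - d_wt)
u = 9.81 * (10.1 - 9.5) = 5.886 kPa
Effective stress = sigma - u
sigma' = 208.06 - 5.886 = 202.17 kPa


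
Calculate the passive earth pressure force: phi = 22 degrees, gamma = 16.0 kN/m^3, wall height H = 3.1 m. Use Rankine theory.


Result: 168.98 kN/m

Derivation:
Compute passive earth pressure coefficient:
Kp = tan^2(45 + phi/2) = tan^2(56.0) = 2.197987
Compute passive force:
Pp = 0.5 * Kp * gamma * H^2
Pp = 0.5 * 2.197987 * 16.0 * 3.1^2
Pp = 168.98 kN/m


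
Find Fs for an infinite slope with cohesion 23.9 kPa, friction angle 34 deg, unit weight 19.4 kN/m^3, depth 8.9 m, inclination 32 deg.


Result: 1.387

Derivation:
Using Fs = c / (gamma*H*sin(beta)*cos(beta)) + tan(phi)/tan(beta)
Cohesion contribution = 23.9 / (19.4*8.9*sin(32)*cos(32))
Cohesion contribution = 0.308018
Friction contribution = tan(34)/tan(32) = 1.07944
Fs = 0.308018 + 1.07944
Fs = 1.387


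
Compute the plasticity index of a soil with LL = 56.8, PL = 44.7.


Result: 12.1

Derivation:
Using PI = LL - PL
PI = 56.8 - 44.7
PI = 12.1


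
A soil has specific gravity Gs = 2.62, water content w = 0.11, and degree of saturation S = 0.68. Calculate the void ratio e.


Using the relation e = Gs * w / S
e = 2.62 * 0.11 / 0.68
e = 0.4238


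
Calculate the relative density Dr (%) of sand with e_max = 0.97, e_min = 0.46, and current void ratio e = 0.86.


Using Dr = (e_max - e) / (e_max - e_min) * 100
e_max - e = 0.97 - 0.86 = 0.11
e_max - e_min = 0.97 - 0.46 = 0.51
Dr = 0.11 / 0.51 * 100
Dr = 21.57 %


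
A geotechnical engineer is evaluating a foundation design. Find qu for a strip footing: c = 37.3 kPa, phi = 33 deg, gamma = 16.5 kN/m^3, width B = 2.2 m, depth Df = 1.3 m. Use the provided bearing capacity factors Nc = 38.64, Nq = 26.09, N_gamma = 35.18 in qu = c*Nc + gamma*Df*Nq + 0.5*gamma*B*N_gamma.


Result: 2639.42 kPa

Derivation:
Compute qu = c*Nc + gamma*Df*Nq + 0.5*gamma*B*N_gamma
Term 1: 37.3 * 38.64 = 1441.272
Term 2: 16.5 * 1.3 * 26.09 = 559.6305
Term 3: 0.5 * 16.5 * 2.2 * 35.18 = 638.517
qu = 1441.272 + 559.6305 + 638.517
qu = 2639.42 kPa


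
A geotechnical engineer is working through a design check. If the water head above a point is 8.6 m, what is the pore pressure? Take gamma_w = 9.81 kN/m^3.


Using u = gamma_w * h_w
u = 9.81 * 8.6
u = 84.37 kPa


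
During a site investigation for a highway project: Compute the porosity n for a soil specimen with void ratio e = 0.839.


Using the relation n = e / (1 + e)
n = 0.839 / (1 + 0.839)
n = 0.839 / 1.839
n = 0.4562


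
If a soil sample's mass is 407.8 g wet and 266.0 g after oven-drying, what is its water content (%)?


Result: 53.31 %

Derivation:
Using w = (m_wet - m_dry) / m_dry * 100
m_wet - m_dry = 407.8 - 266.0 = 141.8 g
w = 141.8 / 266.0 * 100
w = 53.31 %


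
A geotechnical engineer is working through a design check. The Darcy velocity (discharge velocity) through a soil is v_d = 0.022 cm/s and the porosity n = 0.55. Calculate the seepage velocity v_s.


Using v_s = v_d / n
v_s = 0.022 / 0.55
v_s = 0.04 cm/s


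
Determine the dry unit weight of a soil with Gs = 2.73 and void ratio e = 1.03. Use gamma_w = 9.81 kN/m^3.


Using gamma_d = Gs * gamma_w / (1 + e)
gamma_d = 2.73 * 9.81 / (1 + 1.03)
gamma_d = 2.73 * 9.81 / 2.03
gamma_d = 13.193 kN/m^3


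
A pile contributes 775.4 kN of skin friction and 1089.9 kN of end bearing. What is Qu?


Using Qu = Qf + Qb
Qu = 775.4 + 1089.9
Qu = 1865.3 kN


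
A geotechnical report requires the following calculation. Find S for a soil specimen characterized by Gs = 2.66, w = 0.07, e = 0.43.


Result: 0.433

Derivation:
Using S = Gs * w / e
S = 2.66 * 0.07 / 0.43
S = 0.433


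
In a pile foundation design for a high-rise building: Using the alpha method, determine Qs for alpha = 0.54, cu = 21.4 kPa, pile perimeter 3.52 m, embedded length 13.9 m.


Using Qs = alpha * cu * perimeter * L
Qs = 0.54 * 21.4 * 3.52 * 13.9
Qs = 565.41 kN


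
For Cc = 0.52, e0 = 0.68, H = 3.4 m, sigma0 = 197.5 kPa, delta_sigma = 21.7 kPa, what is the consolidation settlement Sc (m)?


Using Sc = Cc * H / (1 + e0) * log10((sigma0 + delta_sigma) / sigma0)
Stress ratio = (197.5 + 21.7) / 197.5 = 1.10987
log10(1.10987) = 0.0452734
Cc * H / (1 + e0) = 0.52 * 3.4 / (1 + 0.68) = 1.05238
Sc = 1.05238 * 0.0452734
Sc = 0.0476 m


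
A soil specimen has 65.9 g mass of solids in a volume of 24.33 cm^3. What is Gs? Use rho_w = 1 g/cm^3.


Using Gs = m_s / (V_s * rho_w)
Since rho_w = 1 g/cm^3:
Gs = 65.9 / 24.33
Gs = 2.709


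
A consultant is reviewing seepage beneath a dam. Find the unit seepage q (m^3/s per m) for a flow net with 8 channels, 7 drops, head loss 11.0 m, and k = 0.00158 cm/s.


Result: 0.0001986 m^3/s per m

Derivation:
Convert k to m/s for unit consistency with H:
k = 0.00158 cm/s = 0.00158 / 100 m/s = 1.58e-05 m/s
Using q = k * H * Nf / Nd
Nf / Nd = 8 / 7 = 1.1429
q = 1.58e-05 * 11.0 * 1.1429
q = 0.0001986 m^3/s per m


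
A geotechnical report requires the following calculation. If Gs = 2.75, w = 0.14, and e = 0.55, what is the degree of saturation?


Result: 0.7

Derivation:
Using S = Gs * w / e
S = 2.75 * 0.14 / 0.55
S = 0.7


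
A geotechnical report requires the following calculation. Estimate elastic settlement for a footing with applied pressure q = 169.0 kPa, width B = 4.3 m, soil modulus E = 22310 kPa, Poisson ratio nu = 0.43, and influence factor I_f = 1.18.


Using Se = q * B * (1 - nu^2) * I_f / E
1 - nu^2 = 1 - 0.43^2 = 0.8151
Se = 169.0 * 4.3 * 0.8151 * 1.18 / 22310
Se = 0.031329 m
Convert to mm: Se = 0.031329 * 1000 = 31.329 mm


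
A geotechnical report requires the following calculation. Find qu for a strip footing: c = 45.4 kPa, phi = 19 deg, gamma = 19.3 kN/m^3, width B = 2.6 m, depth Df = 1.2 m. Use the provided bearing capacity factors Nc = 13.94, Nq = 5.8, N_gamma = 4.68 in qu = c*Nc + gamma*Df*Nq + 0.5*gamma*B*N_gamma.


Result: 884.63 kPa

Derivation:
Compute qu = c*Nc + gamma*Df*Nq + 0.5*gamma*B*N_gamma
Term 1: 45.4 * 13.94 = 632.876
Term 2: 19.3 * 1.2 * 5.8 = 134.328
Term 3: 0.5 * 19.3 * 2.6 * 4.68 = 117.4212
qu = 632.876 + 134.328 + 117.4212
qu = 884.63 kPa


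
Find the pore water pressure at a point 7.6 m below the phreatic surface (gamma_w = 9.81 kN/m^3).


Result: 74.56 kPa

Derivation:
Using u = gamma_w * h_w
u = 9.81 * 7.6
u = 74.56 kPa


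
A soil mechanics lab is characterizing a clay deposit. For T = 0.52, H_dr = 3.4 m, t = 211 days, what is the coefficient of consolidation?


Using cv = T * H_dr^2 / t
H_dr^2 = 3.4^2 = 11.56
cv = 0.52 * 11.56 / 211
cv = 0.02849 m^2/day


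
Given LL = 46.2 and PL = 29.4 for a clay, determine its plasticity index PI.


Result: 16.8

Derivation:
Using PI = LL - PL
PI = 46.2 - 29.4
PI = 16.8


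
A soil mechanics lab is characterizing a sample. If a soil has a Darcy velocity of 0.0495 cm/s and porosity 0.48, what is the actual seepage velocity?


Result: 0.10313 cm/s

Derivation:
Using v_s = v_d / n
v_s = 0.0495 / 0.48
v_s = 0.10313 cm/s


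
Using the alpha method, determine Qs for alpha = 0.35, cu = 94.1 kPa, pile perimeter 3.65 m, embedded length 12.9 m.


Using Qs = alpha * cu * perimeter * L
Qs = 0.35 * 94.1 * 3.65 * 12.9
Qs = 1550.74 kN


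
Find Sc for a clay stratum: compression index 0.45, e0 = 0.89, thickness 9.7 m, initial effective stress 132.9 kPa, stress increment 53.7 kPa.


Using Sc = Cc * H / (1 + e0) * log10((sigma0 + delta_sigma) / sigma0)
Stress ratio = (132.9 + 53.7) / 132.9 = 1.40406
log10(1.40406) = 0.147387
Cc * H / (1 + e0) = 0.45 * 9.7 / (1 + 0.89) = 2.30952
Sc = 2.30952 * 0.147387
Sc = 0.3404 m


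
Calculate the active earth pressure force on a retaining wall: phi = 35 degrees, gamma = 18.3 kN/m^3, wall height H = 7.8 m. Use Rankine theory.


Result: 150.86 kN/m

Derivation:
Compute active earth pressure coefficient:
Ka = tan^2(45 - phi/2) = tan^2(27.5) = 0.27099
Compute active force:
Pa = 0.5 * Ka * gamma * H^2
Pa = 0.5 * 0.27099 * 18.3 * 7.8^2
Pa = 150.86 kN/m


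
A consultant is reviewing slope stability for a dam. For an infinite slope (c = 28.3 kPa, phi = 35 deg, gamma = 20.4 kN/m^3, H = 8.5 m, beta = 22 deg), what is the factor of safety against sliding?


Using Fs = c / (gamma*H*sin(beta)*cos(beta)) + tan(phi)/tan(beta)
Cohesion contribution = 28.3 / (20.4*8.5*sin(22)*cos(22))
Cohesion contribution = 0.46989
Friction contribution = tan(35)/tan(22) = 1.73307
Fs = 0.46989 + 1.73307
Fs = 2.203


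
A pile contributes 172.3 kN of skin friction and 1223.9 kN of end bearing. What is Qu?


Result: 1396.2 kN

Derivation:
Using Qu = Qf + Qb
Qu = 172.3 + 1223.9
Qu = 1396.2 kN


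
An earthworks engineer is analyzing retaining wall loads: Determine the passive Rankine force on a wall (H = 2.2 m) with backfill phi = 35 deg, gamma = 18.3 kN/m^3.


Compute passive earth pressure coefficient:
Kp = tan^2(45 + phi/2) = tan^2(62.5) = 3.690172
Compute passive force:
Pp = 0.5 * Kp * gamma * H^2
Pp = 0.5 * 3.690172 * 18.3 * 2.2^2
Pp = 163.42 kN/m


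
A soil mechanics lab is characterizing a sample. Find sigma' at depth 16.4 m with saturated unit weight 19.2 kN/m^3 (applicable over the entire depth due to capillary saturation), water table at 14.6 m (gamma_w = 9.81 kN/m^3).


Total stress = gamma_sat * depth
sigma = 19.2 * 16.4 = 314.88 kPa
Pore water pressure u = gamma_w * (depth - d_wt)
u = 9.81 * (16.4 - 14.6) = 17.658 kPa
Effective stress = sigma - u
sigma' = 314.88 - 17.658 = 297.22 kPa


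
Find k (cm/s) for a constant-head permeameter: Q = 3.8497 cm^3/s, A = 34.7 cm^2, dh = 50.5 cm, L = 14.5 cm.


Compute hydraulic gradient:
i = dh / L = 50.5 / 14.5 = 3.48276
Then apply Darcy's law:
k = Q / (A * i)
k = 3.8497 / (34.7 * 3.48276)
k = 3.8497 / 120.852
k = 0.031855 cm/s


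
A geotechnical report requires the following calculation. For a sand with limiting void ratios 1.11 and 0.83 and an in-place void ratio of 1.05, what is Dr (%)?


Result: 21.43 %

Derivation:
Using Dr = (e_max - e) / (e_max - e_min) * 100
e_max - e = 1.11 - 1.05 = 0.06
e_max - e_min = 1.11 - 0.83 = 0.28
Dr = 0.06 / 0.28 * 100
Dr = 21.43 %


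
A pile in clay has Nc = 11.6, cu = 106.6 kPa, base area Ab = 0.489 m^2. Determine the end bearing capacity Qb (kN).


Using Qb = Nc * cu * Ab
Qb = 11.6 * 106.6 * 0.489
Qb = 604.68 kN


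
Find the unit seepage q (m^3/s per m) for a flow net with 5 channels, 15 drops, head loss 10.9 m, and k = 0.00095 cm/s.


Convert k to m/s for unit consistency with H:
k = 0.00095 cm/s = 0.00095 / 100 m/s = 9.5e-06 m/s
Using q = k * H * Nf / Nd
Nf / Nd = 5 / 15 = 0.3333
q = 9.5e-06 * 10.9 * 0.3333
q = 3.452e-05 m^3/s per m


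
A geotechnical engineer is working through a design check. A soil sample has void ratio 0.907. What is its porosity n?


Using the relation n = e / (1 + e)
n = 0.907 / (1 + 0.907)
n = 0.907 / 1.907
n = 0.4756


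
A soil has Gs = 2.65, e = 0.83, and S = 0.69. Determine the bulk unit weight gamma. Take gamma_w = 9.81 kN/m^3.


Using gamma = gamma_w * (Gs + S*e) / (1 + e)
Numerator: Gs + S*e = 2.65 + 0.69*0.83 = 3.2227
Denominator: 1 + e = 1 + 0.83 = 1.83
gamma = 9.81 * 3.2227 / 1.83
gamma = 17.276 kN/m^3


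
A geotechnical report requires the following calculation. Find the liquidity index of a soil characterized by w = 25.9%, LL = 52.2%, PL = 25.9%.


First compute the plasticity index:
PI = LL - PL = 52.2 - 25.9 = 26.3
Then compute the liquidity index:
LI = (w - PL) / PI
LI = (25.9 - 25.9) / 26.3
LI = 0.0


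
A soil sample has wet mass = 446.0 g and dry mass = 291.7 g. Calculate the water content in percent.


Using w = (m_wet - m_dry) / m_dry * 100
m_wet - m_dry = 446.0 - 291.7 = 154.3 g
w = 154.3 / 291.7 * 100
w = 52.9 %


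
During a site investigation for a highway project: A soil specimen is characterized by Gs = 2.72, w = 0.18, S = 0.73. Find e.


Using the relation e = Gs * w / S
e = 2.72 * 0.18 / 0.73
e = 0.6707


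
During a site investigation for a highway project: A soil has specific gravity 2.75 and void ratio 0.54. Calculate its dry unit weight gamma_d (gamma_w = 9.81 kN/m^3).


Result: 17.518 kN/m^3

Derivation:
Using gamma_d = Gs * gamma_w / (1 + e)
gamma_d = 2.75 * 9.81 / (1 + 0.54)
gamma_d = 2.75 * 9.81 / 1.54
gamma_d = 17.518 kN/m^3


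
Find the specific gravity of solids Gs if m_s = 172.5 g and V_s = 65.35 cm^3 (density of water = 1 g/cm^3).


Using Gs = m_s / (V_s * rho_w)
Since rho_w = 1 g/cm^3:
Gs = 172.5 / 65.35
Gs = 2.64


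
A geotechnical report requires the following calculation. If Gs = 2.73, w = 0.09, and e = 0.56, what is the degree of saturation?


Using S = Gs * w / e
S = 2.73 * 0.09 / 0.56
S = 0.4387


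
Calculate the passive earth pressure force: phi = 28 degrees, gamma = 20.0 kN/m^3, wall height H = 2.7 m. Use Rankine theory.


Compute passive earth pressure coefficient:
Kp = tan^2(45 + phi/2) = tan^2(59.0) = 2.769826
Compute passive force:
Pp = 0.5 * Kp * gamma * H^2
Pp = 0.5 * 2.769826 * 20.0 * 2.7^2
Pp = 201.92 kN/m


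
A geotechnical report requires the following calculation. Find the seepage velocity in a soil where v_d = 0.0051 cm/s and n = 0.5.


Using v_s = v_d / n
v_s = 0.0051 / 0.5
v_s = 0.0102 cm/s


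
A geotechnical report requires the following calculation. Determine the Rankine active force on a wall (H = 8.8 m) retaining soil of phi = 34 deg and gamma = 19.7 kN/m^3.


Compute active earth pressure coefficient:
Ka = tan^2(45 - phi/2) = tan^2(28.0) = 0.282715
Compute active force:
Pa = 0.5 * Ka * gamma * H^2
Pa = 0.5 * 0.282715 * 19.7 * 8.8^2
Pa = 215.65 kN/m


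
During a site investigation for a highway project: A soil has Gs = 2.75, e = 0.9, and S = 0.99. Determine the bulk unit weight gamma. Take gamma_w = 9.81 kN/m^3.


Using gamma = gamma_w * (Gs + S*e) / (1 + e)
Numerator: Gs + S*e = 2.75 + 0.99*0.9 = 3.641
Denominator: 1 + e = 1 + 0.9 = 1.9
gamma = 9.81 * 3.641 / 1.9
gamma = 18.799 kN/m^3


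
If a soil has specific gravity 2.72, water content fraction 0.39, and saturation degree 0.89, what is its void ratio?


Using the relation e = Gs * w / S
e = 2.72 * 0.39 / 0.89
e = 1.1919


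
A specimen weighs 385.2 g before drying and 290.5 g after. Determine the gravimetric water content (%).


Result: 32.6 %

Derivation:
Using w = (m_wet - m_dry) / m_dry * 100
m_wet - m_dry = 385.2 - 290.5 = 94.7 g
w = 94.7 / 290.5 * 100
w = 32.6 %


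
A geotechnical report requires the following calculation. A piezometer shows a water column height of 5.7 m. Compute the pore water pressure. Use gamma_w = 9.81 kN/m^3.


Using u = gamma_w * h_w
u = 9.81 * 5.7
u = 55.92 kPa


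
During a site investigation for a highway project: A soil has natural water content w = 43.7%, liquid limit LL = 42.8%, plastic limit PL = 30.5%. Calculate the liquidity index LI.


Result: 1.073

Derivation:
First compute the plasticity index:
PI = LL - PL = 42.8 - 30.5 = 12.3
Then compute the liquidity index:
LI = (w - PL) / PI
LI = (43.7 - 30.5) / 12.3
LI = 1.073


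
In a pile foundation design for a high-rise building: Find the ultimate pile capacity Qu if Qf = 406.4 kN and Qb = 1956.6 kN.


Using Qu = Qf + Qb
Qu = 406.4 + 1956.6
Qu = 2363.0 kN


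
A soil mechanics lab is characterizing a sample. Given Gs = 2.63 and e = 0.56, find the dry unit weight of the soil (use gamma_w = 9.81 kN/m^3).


Using gamma_d = Gs * gamma_w / (1 + e)
gamma_d = 2.63 * 9.81 / (1 + 0.56)
gamma_d = 2.63 * 9.81 / 1.56
gamma_d = 16.539 kN/m^3


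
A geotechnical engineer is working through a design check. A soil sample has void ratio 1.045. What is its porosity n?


Using the relation n = e / (1 + e)
n = 1.045 / (1 + 1.045)
n = 1.045 / 2.045
n = 0.511


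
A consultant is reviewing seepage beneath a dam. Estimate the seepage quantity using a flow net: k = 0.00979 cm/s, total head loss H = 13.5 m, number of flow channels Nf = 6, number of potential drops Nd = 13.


Convert k to m/s for unit consistency with H:
k = 0.00979 cm/s = 0.00979 / 100 m/s = 9.79e-05 m/s
Using q = k * H * Nf / Nd
Nf / Nd = 6 / 13 = 0.4615
q = 9.79e-05 * 13.5 * 0.4615
q = 0.00061 m^3/s per m


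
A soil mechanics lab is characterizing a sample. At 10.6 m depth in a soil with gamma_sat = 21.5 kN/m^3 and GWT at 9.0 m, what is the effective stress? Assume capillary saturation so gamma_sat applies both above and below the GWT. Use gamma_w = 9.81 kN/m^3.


Result: 212.2 kPa

Derivation:
Total stress = gamma_sat * depth
sigma = 21.5 * 10.6 = 227.9 kPa
Pore water pressure u = gamma_w * (depth - d_wt)
u = 9.81 * (10.6 - 9.0) = 15.696 kPa
Effective stress = sigma - u
sigma' = 227.9 - 15.696 = 212.2 kPa


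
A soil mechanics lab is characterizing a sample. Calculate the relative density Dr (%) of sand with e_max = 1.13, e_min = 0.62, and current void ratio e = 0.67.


Result: 90.2 %

Derivation:
Using Dr = (e_max - e) / (e_max - e_min) * 100
e_max - e = 1.13 - 0.67 = 0.46
e_max - e_min = 1.13 - 0.62 = 0.51
Dr = 0.46 / 0.51 * 100
Dr = 90.2 %


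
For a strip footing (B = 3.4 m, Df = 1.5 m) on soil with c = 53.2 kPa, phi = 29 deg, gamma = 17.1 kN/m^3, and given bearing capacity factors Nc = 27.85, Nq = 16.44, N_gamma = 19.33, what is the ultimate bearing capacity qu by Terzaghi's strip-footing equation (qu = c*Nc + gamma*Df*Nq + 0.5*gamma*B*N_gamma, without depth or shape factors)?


Compute qu = c*Nc + gamma*Df*Nq + 0.5*gamma*B*N_gamma
Term 1: 53.2 * 27.85 = 1481.62
Term 2: 17.1 * 1.5 * 16.44 = 421.686
Term 3: 0.5 * 17.1 * 3.4 * 19.33 = 561.9231
qu = 1481.62 + 421.686 + 561.9231
qu = 2465.23 kPa


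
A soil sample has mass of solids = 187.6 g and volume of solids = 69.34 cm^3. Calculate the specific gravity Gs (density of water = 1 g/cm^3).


Using Gs = m_s / (V_s * rho_w)
Since rho_w = 1 g/cm^3:
Gs = 187.6 / 69.34
Gs = 2.706


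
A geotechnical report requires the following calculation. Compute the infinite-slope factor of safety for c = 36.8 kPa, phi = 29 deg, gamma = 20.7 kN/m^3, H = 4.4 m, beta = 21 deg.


Result: 2.652

Derivation:
Using Fs = c / (gamma*H*sin(beta)*cos(beta)) + tan(phi)/tan(beta)
Cohesion contribution = 36.8 / (20.7*4.4*sin(21)*cos(21))
Cohesion contribution = 1.20766
Friction contribution = tan(29)/tan(21) = 1.44402
Fs = 1.20766 + 1.44402
Fs = 2.652


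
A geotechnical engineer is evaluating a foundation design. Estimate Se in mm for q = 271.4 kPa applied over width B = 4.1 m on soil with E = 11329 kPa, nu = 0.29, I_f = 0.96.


Using Se = q * B * (1 - nu^2) * I_f / E
1 - nu^2 = 1 - 0.29^2 = 0.9159
Se = 271.4 * 4.1 * 0.9159 * 0.96 / 11329
Se = 0.086362 m
Convert to mm: Se = 0.086362 * 1000 = 86.362 mm


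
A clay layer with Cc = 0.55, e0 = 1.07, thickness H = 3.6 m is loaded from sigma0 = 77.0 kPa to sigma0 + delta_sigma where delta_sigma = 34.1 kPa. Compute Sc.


Using Sc = Cc * H / (1 + e0) * log10((sigma0 + delta_sigma) / sigma0)
Stress ratio = (77.0 + 34.1) / 77.0 = 1.44286
log10(1.44286) = 0.159223
Cc * H / (1 + e0) = 0.55 * 3.6 / (1 + 1.07) = 0.956522
Sc = 0.956522 * 0.159223
Sc = 0.1523 m


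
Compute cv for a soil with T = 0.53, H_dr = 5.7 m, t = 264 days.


Using cv = T * H_dr^2 / t
H_dr^2 = 5.7^2 = 32.49
cv = 0.53 * 32.49 / 264
cv = 0.06523 m^2/day


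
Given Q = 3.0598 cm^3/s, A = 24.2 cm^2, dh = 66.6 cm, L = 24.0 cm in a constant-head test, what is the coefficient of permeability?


Compute hydraulic gradient:
i = dh / L = 66.6 / 24.0 = 2.775
Then apply Darcy's law:
k = Q / (A * i)
k = 3.0598 / (24.2 * 2.775)
k = 3.0598 / 67.155
k = 0.045563 cm/s


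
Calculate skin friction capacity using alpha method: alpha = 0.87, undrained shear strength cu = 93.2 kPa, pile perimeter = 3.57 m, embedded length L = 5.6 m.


Using Qs = alpha * cu * perimeter * L
Qs = 0.87 * 93.2 * 3.57 * 5.6
Qs = 1621.03 kN


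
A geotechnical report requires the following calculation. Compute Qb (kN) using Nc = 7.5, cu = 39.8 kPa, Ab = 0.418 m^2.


Using Qb = Nc * cu * Ab
Qb = 7.5 * 39.8 * 0.418
Qb = 124.77 kN


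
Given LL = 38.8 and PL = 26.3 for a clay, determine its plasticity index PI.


Result: 12.5

Derivation:
Using PI = LL - PL
PI = 38.8 - 26.3
PI = 12.5


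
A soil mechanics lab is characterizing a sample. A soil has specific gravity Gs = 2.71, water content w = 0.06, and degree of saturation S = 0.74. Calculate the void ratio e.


Result: 0.2197

Derivation:
Using the relation e = Gs * w / S
e = 2.71 * 0.06 / 0.74
e = 0.2197


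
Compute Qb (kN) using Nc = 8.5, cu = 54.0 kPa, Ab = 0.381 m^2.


Using Qb = Nc * cu * Ab
Qb = 8.5 * 54.0 * 0.381
Qb = 174.88 kN


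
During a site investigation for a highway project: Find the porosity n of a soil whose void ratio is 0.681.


Result: 0.4051

Derivation:
Using the relation n = e / (1 + e)
n = 0.681 / (1 + 0.681)
n = 0.681 / 1.681
n = 0.4051


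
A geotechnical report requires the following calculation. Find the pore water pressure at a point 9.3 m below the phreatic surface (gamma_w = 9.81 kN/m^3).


Result: 91.23 kPa

Derivation:
Using u = gamma_w * h_w
u = 9.81 * 9.3
u = 91.23 kPa


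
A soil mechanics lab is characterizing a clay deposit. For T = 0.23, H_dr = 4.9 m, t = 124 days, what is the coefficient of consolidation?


Using cv = T * H_dr^2 / t
H_dr^2 = 4.9^2 = 24.01
cv = 0.23 * 24.01 / 124
cv = 0.04453 m^2/day


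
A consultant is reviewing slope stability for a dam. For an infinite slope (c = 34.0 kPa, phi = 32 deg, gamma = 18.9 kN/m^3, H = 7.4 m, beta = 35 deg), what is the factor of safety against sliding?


Using Fs = c / (gamma*H*sin(beta)*cos(beta)) + tan(phi)/tan(beta)
Cohesion contribution = 34.0 / (18.9*7.4*sin(35)*cos(35))
Cohesion contribution = 0.517404
Friction contribution = tan(32)/tan(35) = 0.892406
Fs = 0.517404 + 0.892406
Fs = 1.41


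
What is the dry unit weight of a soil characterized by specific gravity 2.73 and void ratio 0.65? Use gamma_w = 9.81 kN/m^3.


Result: 16.231 kN/m^3

Derivation:
Using gamma_d = Gs * gamma_w / (1 + e)
gamma_d = 2.73 * 9.81 / (1 + 0.65)
gamma_d = 2.73 * 9.81 / 1.65
gamma_d = 16.231 kN/m^3


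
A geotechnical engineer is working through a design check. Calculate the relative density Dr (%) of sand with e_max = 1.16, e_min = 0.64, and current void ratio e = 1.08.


Using Dr = (e_max - e) / (e_max - e_min) * 100
e_max - e = 1.16 - 1.08 = 0.08
e_max - e_min = 1.16 - 0.64 = 0.52
Dr = 0.08 / 0.52 * 100
Dr = 15.38 %


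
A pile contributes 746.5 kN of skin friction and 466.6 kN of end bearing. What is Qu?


Using Qu = Qf + Qb
Qu = 746.5 + 466.6
Qu = 1213.1 kN


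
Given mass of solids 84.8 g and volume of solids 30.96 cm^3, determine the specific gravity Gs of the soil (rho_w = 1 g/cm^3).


Result: 2.739

Derivation:
Using Gs = m_s / (V_s * rho_w)
Since rho_w = 1 g/cm^3:
Gs = 84.8 / 30.96
Gs = 2.739


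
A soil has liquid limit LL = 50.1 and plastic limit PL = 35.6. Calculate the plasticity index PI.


Using PI = LL - PL
PI = 50.1 - 35.6
PI = 14.5


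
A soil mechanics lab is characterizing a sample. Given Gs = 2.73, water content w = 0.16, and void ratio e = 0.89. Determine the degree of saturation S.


Using S = Gs * w / e
S = 2.73 * 0.16 / 0.89
S = 0.4908


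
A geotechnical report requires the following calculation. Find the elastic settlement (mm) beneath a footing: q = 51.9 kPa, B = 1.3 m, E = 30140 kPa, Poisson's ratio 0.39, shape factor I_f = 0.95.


Using Se = q * B * (1 - nu^2) * I_f / E
1 - nu^2 = 1 - 0.39^2 = 0.8479
Se = 51.9 * 1.3 * 0.8479 * 0.95 / 30140
Se = 0.001803 m
Convert to mm: Se = 0.001803 * 1000 = 1.803 mm


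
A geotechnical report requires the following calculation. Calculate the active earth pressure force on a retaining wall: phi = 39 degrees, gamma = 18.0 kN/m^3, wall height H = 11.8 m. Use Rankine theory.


Compute active earth pressure coefficient:
Ka = tan^2(45 - phi/2) = tan^2(25.5) = 0.227506
Compute active force:
Pa = 0.5 * Ka * gamma * H^2
Pa = 0.5 * 0.227506 * 18.0 * 11.8^2
Pa = 285.1 kN/m


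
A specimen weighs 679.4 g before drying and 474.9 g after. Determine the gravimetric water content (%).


Using w = (m_wet - m_dry) / m_dry * 100
m_wet - m_dry = 679.4 - 474.9 = 204.5 g
w = 204.5 / 474.9 * 100
w = 43.06 %


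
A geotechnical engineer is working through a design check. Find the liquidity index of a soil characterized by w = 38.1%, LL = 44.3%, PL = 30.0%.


First compute the plasticity index:
PI = LL - PL = 44.3 - 30.0 = 14.3
Then compute the liquidity index:
LI = (w - PL) / PI
LI = (38.1 - 30.0) / 14.3
LI = 0.566


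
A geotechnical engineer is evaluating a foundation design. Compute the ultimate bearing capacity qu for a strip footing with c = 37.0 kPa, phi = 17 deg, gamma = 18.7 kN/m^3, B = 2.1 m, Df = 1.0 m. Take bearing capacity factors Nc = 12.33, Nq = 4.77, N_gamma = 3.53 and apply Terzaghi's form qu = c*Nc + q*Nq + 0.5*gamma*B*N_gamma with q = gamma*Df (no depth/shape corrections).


Compute qu = c*Nc + gamma*Df*Nq + 0.5*gamma*B*N_gamma
Term 1: 37.0 * 12.33 = 456.21
Term 2: 18.7 * 1.0 * 4.77 = 89.199
Term 3: 0.5 * 18.7 * 2.1 * 3.53 = 69.31155
qu = 456.21 + 89.199 + 69.31155
qu = 614.72 kPa


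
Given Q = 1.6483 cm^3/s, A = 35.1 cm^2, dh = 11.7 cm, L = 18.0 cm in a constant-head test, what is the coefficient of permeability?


Compute hydraulic gradient:
i = dh / L = 11.7 / 18.0 = 0.65
Then apply Darcy's law:
k = Q / (A * i)
k = 1.6483 / (35.1 * 0.65)
k = 1.6483 / 22.815
k = 0.072246 cm/s


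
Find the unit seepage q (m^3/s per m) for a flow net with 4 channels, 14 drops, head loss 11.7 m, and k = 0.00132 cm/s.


Result: 4.413e-05 m^3/s per m

Derivation:
Convert k to m/s for unit consistency with H:
k = 0.00132 cm/s = 0.00132 / 100 m/s = 1.32e-05 m/s
Using q = k * H * Nf / Nd
Nf / Nd = 4 / 14 = 0.2857
q = 1.32e-05 * 11.7 * 0.2857
q = 4.413e-05 m^3/s per m


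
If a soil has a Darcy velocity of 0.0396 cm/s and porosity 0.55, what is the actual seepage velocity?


Using v_s = v_d / n
v_s = 0.0396 / 0.55
v_s = 0.072 cm/s


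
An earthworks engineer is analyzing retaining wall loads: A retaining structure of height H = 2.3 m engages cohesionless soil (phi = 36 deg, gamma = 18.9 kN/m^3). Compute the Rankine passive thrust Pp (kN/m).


Compute passive earth pressure coefficient:
Kp = tan^2(45 + phi/2) = tan^2(63.0) = 3.85184
Compute passive force:
Pp = 0.5 * Kp * gamma * H^2
Pp = 0.5 * 3.85184 * 18.9 * 2.3^2
Pp = 192.56 kN/m


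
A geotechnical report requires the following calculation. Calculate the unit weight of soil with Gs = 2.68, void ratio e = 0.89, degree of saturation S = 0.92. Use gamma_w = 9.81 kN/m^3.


Result: 18.16 kN/m^3

Derivation:
Using gamma = gamma_w * (Gs + S*e) / (1 + e)
Numerator: Gs + S*e = 2.68 + 0.92*0.89 = 3.4988
Denominator: 1 + e = 1 + 0.89 = 1.89
gamma = 9.81 * 3.4988 / 1.89
gamma = 18.16 kN/m^3


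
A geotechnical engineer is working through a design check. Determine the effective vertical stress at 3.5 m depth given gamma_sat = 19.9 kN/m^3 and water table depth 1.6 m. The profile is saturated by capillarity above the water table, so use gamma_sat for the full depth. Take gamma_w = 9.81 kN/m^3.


Total stress = gamma_sat * depth
sigma = 19.9 * 3.5 = 69.65 kPa
Pore water pressure u = gamma_w * (depth - d_wt)
u = 9.81 * (3.5 - 1.6) = 18.639 kPa
Effective stress = sigma - u
sigma' = 69.65 - 18.639 = 51.01 kPa


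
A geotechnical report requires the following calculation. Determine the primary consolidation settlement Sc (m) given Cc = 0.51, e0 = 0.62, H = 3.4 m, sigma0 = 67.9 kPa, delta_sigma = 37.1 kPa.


Using Sc = Cc * H / (1 + e0) * log10((sigma0 + delta_sigma) / sigma0)
Stress ratio = (67.9 + 37.1) / 67.9 = 1.54639
log10(1.54639) = 0.18932
Cc * H / (1 + e0) = 0.51 * 3.4 / (1 + 0.62) = 1.07037
Sc = 1.07037 * 0.18932
Sc = 0.2026 m


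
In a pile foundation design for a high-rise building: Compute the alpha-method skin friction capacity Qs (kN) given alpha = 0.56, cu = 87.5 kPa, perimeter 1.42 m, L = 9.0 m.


Using Qs = alpha * cu * perimeter * L
Qs = 0.56 * 87.5 * 1.42 * 9.0
Qs = 626.22 kN


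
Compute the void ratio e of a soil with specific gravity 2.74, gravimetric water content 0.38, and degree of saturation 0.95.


Using the relation e = Gs * w / S
e = 2.74 * 0.38 / 0.95
e = 1.096


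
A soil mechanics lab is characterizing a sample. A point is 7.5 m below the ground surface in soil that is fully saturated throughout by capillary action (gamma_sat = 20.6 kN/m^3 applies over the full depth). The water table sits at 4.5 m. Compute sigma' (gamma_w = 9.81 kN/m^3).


Total stress = gamma_sat * depth
sigma = 20.6 * 7.5 = 154.5 kPa
Pore water pressure u = gamma_w * (depth - d_wt)
u = 9.81 * (7.5 - 4.5) = 29.43 kPa
Effective stress = sigma - u
sigma' = 154.5 - 29.43 = 125.07 kPa


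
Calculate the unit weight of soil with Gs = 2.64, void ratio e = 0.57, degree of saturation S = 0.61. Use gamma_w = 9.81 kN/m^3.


Result: 18.668 kN/m^3

Derivation:
Using gamma = gamma_w * (Gs + S*e) / (1 + e)
Numerator: Gs + S*e = 2.64 + 0.61*0.57 = 2.9877
Denominator: 1 + e = 1 + 0.57 = 1.57
gamma = 9.81 * 2.9877 / 1.57
gamma = 18.668 kN/m^3


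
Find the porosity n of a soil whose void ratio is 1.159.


Using the relation n = e / (1 + e)
n = 1.159 / (1 + 1.159)
n = 1.159 / 2.159
n = 0.5368


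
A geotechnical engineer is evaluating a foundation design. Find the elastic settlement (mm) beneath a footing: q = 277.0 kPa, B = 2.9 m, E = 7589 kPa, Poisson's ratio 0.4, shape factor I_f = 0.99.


Using Se = q * B * (1 - nu^2) * I_f / E
1 - nu^2 = 1 - 0.4^2 = 0.84
Se = 277.0 * 2.9 * 0.84 * 0.99 / 7589
Se = 0.088025 m
Convert to mm: Se = 0.088025 * 1000 = 88.025 mm


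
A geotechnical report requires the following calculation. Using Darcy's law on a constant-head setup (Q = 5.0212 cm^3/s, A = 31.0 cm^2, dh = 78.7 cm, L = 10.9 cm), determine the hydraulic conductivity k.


Compute hydraulic gradient:
i = dh / L = 78.7 / 10.9 = 7.22018
Then apply Darcy's law:
k = Q / (A * i)
k = 5.0212 / (31.0 * 7.22018)
k = 5.0212 / 223.826
k = 0.022434 cm/s


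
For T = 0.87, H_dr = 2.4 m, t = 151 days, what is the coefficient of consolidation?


Using cv = T * H_dr^2 / t
H_dr^2 = 2.4^2 = 5.76
cv = 0.87 * 5.76 / 151
cv = 0.03319 m^2/day


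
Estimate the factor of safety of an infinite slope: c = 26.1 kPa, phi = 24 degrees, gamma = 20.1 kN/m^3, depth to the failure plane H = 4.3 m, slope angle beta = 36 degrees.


Using Fs = c / (gamma*H*sin(beta)*cos(beta)) + tan(phi)/tan(beta)
Cohesion contribution = 26.1 / (20.1*4.3*sin(36)*cos(36))
Cohesion contribution = 0.635038
Friction contribution = tan(24)/tan(36) = 0.612805
Fs = 0.635038 + 0.612805
Fs = 1.248


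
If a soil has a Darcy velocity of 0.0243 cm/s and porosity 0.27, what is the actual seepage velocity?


Using v_s = v_d / n
v_s = 0.0243 / 0.27
v_s = 0.09 cm/s


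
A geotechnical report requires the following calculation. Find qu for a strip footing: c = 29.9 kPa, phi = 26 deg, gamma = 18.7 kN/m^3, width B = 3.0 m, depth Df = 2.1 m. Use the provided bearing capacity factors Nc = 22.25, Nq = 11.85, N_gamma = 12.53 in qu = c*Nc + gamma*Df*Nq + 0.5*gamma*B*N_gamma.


Compute qu = c*Nc + gamma*Df*Nq + 0.5*gamma*B*N_gamma
Term 1: 29.9 * 22.25 = 665.275
Term 2: 18.7 * 2.1 * 11.85 = 465.3495
Term 3: 0.5 * 18.7 * 3.0 * 12.53 = 351.4665
qu = 665.275 + 465.3495 + 351.4665
qu = 1482.09 kPa


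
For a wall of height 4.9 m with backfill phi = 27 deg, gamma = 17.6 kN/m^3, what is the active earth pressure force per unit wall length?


Compute active earth pressure coefficient:
Ka = tan^2(45 - phi/2) = tan^2(31.5) = 0.375525
Compute active force:
Pa = 0.5 * Ka * gamma * H^2
Pa = 0.5 * 0.375525 * 17.6 * 4.9^2
Pa = 79.34 kN/m
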